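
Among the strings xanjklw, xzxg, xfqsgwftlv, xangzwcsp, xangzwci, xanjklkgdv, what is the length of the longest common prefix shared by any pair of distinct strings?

7

Equivalently: take the maximum, over all pairs, of their longest common prefix length.
"xangzwci" and "xangzwcsp" agree on "xangzwc" (7 characters) before diverging; nothing deeper is shared.
Longest shared-prefix length: 7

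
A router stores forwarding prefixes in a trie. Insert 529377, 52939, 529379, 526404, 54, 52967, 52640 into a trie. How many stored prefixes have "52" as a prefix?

Traverse to the node for "52", then collect every word in that subtree.
Words under "52": 52640, 526404, 529377, 529379, 52939, 52967
Count: 6

6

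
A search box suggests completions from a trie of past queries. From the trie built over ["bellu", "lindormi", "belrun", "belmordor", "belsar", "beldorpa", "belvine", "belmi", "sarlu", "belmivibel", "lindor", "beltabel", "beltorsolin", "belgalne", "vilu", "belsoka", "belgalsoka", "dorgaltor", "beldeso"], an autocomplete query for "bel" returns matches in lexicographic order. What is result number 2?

DFS of the "bel" subtree visits, in order: "beldeso", "beldorpa", "belgalne", "belgalsoka", "bellu", "belmi", "belmivibel", "belmordor", "belrun", "belsar", "belsoka", "beltabel", "beltorsolin", "belvine"
The 2nd is beldorpa.

beldorpa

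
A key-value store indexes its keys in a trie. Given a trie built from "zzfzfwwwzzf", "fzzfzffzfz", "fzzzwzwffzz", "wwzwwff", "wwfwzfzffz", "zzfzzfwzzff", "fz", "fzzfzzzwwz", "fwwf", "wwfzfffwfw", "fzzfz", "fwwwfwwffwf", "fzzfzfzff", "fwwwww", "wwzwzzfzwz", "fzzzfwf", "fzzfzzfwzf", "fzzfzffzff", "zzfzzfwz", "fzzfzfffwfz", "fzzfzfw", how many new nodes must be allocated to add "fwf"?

1

"fw" is already a path in the trie; the remaining "f" must be added.
So 3 − 2 = 1 new nodes.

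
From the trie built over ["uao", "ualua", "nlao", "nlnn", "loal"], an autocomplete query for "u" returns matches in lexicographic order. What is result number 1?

ualua

Filter for "u…" and sort: "ualua", "uao"
The 1st is ualua.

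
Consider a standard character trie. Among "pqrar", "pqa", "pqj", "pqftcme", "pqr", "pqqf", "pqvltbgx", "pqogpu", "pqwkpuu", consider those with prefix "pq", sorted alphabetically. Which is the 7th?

Filter for "pq…" and sort: "pqa", "pqftcme", "pqj", "pqogpu", "pqqf", "pqr", "pqrar", "pqvltbgx", "pqwkpuu"
Position 7: pqrar

pqrar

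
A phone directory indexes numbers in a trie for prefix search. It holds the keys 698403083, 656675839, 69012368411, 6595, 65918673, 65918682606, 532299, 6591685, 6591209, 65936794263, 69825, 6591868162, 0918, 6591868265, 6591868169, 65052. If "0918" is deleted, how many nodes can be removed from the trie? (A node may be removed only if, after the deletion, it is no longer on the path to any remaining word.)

Walk "0918" from the leaf back toward the root, removing each node that no remaining word uses.
No other word shares any prefix with "0918", so all 4 of its nodes go.
Nodes removed: 4

4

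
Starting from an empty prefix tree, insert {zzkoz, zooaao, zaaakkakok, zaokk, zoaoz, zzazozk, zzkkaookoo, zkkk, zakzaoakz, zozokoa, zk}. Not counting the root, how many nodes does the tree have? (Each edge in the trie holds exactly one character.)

52

Count nodes per top-level branch (shared prefixes stored once):
  'z'-branch (zaaakkakok, zakzaoakz, zaokk, zk, zkkk, zoaoz, zooaao, zozokoa, zzazozk, zzkkaookoo, zzkoz): 52 nodes
Sum: 52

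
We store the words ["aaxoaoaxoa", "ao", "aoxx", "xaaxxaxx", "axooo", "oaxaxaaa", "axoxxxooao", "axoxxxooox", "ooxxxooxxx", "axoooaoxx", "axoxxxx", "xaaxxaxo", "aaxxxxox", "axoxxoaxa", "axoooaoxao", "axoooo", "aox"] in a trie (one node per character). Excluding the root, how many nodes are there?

69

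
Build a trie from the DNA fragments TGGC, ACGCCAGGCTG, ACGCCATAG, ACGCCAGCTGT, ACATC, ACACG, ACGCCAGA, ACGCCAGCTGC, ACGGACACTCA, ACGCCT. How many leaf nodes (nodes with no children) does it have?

10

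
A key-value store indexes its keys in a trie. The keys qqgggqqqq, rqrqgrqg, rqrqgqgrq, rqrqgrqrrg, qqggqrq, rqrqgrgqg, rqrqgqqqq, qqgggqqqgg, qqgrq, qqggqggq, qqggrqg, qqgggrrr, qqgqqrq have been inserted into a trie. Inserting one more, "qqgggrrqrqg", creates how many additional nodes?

"qqgggrr" is already a path in the trie; the remaining "qrqg" must be added.
So 11 − 7 = 4 new nodes.

4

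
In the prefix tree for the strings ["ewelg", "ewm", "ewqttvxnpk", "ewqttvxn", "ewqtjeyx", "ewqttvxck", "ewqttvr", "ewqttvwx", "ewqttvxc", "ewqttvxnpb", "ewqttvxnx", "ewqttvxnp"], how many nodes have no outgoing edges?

9

Leaves are exactly the stored words that no other stored word extends.
Those words: "ewelg", "ewm", "ewqtjeyx", "ewqttvr", "ewqttvwx", "ewqttvxck", "ewqttvxnpb", "ewqttvxnpk", "ewqttvxnx"
Leaf count: 9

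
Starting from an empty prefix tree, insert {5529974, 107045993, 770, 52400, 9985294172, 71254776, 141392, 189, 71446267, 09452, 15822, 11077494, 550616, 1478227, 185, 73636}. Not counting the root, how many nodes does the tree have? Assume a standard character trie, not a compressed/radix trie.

83

Count nodes per top-level branch (shared prefixes stored once):
  '0'-branch (09452): 5 nodes
  '1'-branch (107045993, 11077494, 141392, 1478227, 15822, 185, 189): 33 nodes
  '5'-branch (52400, 550616, 5529974): 15 nodes
  '7'-branch (71254776, 71446267, 73636, 770): 20 nodes
  '9'-branch (9985294172): 10 nodes
Sum: 83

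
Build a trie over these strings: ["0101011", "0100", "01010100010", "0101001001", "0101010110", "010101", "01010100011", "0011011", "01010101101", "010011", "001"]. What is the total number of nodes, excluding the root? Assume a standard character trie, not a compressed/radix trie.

31

Trie structure (* marks end of a word):
(root)
└─ 0
   ├─ 0
   │  └─ 1 *
   │     └─ 1
   │        └─ 0
   │           └─ 1
   │              └─ 1 *
   └─ 1
      └─ 0
         ├─ 0 *
         │  └─ 1
         │     └─ 1 *
         └─ 1
            └─ 0
               ├─ 0
               │  └─ 1
               │     └─ 0
               │        └─ 0
               │           └─ 1 *
               └─ 1 *
                  ├─ 0
                  │  ├─ 0
                  │  │  └─ 0
                  │  │     └─ 1
                  │  │        ├─ 0 *
                  │  │        └─ 1 *
                  │  └─ 1
                  │     └─ 1
                  │        └─ 0 *
                  │           └─ 1 *
                  └─ 1 *
Counting every labelled node above: 31.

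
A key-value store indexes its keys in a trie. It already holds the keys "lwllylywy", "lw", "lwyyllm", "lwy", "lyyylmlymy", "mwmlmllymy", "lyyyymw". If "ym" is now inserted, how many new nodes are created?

Nothing in the trie begins with "y"; the whole of "ym" is new.
2 − 0 = 2 new nodes.

2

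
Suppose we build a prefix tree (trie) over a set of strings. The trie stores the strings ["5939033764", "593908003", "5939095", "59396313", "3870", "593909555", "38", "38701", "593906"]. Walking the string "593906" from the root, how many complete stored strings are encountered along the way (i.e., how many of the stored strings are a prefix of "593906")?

1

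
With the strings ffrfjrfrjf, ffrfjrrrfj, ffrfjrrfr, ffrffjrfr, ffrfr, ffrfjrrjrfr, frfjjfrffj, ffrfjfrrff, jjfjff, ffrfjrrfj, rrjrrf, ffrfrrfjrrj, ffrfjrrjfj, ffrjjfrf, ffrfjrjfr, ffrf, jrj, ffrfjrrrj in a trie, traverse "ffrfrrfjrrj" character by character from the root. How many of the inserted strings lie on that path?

3

Check each prefix of "ffrfrrfjrrj" against the stored set — each match is an end-marker on the path.
Prefixes of the query that are stored words: "ffrf", "ffrfr", "ffrfrrfjrrj"
Count: 3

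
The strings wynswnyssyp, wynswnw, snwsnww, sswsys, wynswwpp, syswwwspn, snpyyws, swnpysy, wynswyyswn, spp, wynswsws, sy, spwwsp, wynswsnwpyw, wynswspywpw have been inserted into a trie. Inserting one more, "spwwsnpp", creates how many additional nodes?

"spwws" is already a path in the trie; the remaining "npp" must be added.
Each of the 3 remaining characters creates one node.

3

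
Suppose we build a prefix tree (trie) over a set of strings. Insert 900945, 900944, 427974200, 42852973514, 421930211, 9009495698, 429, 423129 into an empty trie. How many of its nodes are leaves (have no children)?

Leaves are exactly the stored words that no other stored word extends.
Those words: "421930211", "423129", "427974200", "42852973514", "429", "900944", "900945", "9009495698"
Leaf count: 8

8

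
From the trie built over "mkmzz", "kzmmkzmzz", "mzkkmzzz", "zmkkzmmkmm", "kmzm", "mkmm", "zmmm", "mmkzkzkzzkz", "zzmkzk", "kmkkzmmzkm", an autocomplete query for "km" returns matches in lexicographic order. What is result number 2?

Filter for "km…" and sort: "kmkkzmmzkm", "kmzm"
The 2nd is kmzm.

kmzm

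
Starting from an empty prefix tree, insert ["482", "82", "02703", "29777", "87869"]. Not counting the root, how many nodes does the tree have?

19

Insert word by word; a character creates a node only if that edge doesn't already exist:
  "482" → 3 new (4, 8, 2)
  "82" → 2 new (8, 2)
  "02703" → 5 new (0, 2, 7, 0, 3)
  "29777" → 5 new (2, 9, 7, 7, 7)
  "87869" → prefix "8" already present; 4 new (7, 8, 6, 9)
Total nodes = 3 + 2 + 5 + 5 + 4 = 19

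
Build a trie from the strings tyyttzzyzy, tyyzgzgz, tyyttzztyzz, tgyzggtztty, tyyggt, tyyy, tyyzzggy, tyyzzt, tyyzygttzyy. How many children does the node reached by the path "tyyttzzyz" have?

1

Walk "tyyttzzyz" from the root, arriving at one node.
Distinct next characters after "tyyttzzyz": y.
That node has 1 child edge.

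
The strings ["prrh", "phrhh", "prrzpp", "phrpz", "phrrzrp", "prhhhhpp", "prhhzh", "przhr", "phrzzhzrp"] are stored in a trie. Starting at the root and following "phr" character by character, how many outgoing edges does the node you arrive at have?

Follow the path "phr" to its node, then look at its outgoing edges.
Characters that immediately follow "phr" among the stored strings: {h, p, r, z}.
That node has 4 child edges.

4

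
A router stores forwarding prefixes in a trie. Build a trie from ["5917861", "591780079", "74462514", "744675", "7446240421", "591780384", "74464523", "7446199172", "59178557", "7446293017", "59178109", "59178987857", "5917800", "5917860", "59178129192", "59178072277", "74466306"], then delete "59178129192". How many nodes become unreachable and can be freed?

5

Walk "59178129192" from the leaf back toward the root, removing each node that no remaining word uses.
The suffix "29192" (5 nodes) is used only by "59178129192"; the node for "591781" still has the child "0", so pruning stops there.
Nodes removed: 5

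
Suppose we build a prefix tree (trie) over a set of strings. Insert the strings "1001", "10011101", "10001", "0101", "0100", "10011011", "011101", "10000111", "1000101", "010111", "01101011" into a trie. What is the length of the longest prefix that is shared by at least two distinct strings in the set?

Look for the deepest trie node that still has at least two words in its subtree.
e.g. "10001" and "1000101" share the prefix "10001" of length 5; no pair shares a longer one.
Longest shared-prefix length: 5

5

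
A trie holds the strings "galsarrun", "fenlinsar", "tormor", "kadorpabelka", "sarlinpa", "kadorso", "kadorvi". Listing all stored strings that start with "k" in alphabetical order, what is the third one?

Words with prefix "k", in lexicographic order: "kadorpabelka", "kadorso", "kadorvi"
The 3rd is kadorvi.

kadorvi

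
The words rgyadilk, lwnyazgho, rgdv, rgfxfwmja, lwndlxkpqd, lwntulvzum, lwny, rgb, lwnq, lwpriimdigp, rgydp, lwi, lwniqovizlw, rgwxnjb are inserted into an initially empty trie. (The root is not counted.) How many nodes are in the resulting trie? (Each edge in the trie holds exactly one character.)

67

Trace insertions, counting only characters that open a new branch:
  "rgyadilk" → 8 new (r, g, y, a, d, i, l, k)
  "lwnyazgho" → 9 new (l, w, n, y, a, z, g, h, o)
  "rgdv" → prefix "rg" already present; 2 new (d, v)
  "rgfxfwmja" → prefix "rg" already present; 7 new (f, x, f, w, m, j, a)
  "lwndlxkpqd" → prefix "lwn" already present; 7 new (d, l, x, k, p, q, d)
  "lwntulvzum" → prefix "lwn" already present; 7 new (t, u, l, v, z, u, m)
  "lwny" → prefix "lwny" already present; 0 new (none)
  "rgb" → prefix "rg" already present; 1 new (b)
  "lwnq" → prefix "lwn" already present; 1 new (q)
  "lwpriimdigp" → prefix "lw" already present; 9 new (p, r, i, i, m, d, i, g, p)
  "rgydp" → prefix "rgy" already present; 2 new (d, p)
  "lwi" → prefix "lw" already present; 1 new (i)
  "lwniqovizlw" → prefix "lwn" already present; 8 new (i, q, o, v, i, z, l, w)
  "rgwxnjb" → prefix "rg" already present; 5 new (w, x, n, j, b)
Total nodes = 8 + 9 + 2 + 7 + 7 + 7 + 0 + 1 + 1 + 9 + 2 + 1 + 8 + 5 = 67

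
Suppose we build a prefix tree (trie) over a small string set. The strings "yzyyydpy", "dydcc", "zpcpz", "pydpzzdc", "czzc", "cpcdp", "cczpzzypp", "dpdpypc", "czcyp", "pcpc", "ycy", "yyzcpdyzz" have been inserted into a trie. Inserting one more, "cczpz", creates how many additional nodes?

0

"cczpz" is already a full path in the trie; only an end-marker is added.
No new nodes are needed: 0.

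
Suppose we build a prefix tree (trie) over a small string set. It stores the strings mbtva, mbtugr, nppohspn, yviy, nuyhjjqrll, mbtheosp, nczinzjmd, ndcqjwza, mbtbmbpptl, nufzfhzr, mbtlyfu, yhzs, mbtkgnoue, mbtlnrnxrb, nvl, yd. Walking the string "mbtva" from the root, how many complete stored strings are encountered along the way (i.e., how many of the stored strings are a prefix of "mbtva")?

Check each prefix of "mbtva" against the stored set — each match is an end-marker on the path.
Prefixes of the query that are stored words: "mbtva"
Count: 1

1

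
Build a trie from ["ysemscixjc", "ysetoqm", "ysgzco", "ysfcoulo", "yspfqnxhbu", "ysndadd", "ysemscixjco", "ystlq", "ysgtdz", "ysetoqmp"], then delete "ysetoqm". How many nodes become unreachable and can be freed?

0

A node on "ysetoqm"'s path can go only if nothing else ends at it or branches off below it.
Every node on "ysetoqm" is still needed (e.g. by "ysetoqmp"), so nothing is freed.
Nodes removed: 0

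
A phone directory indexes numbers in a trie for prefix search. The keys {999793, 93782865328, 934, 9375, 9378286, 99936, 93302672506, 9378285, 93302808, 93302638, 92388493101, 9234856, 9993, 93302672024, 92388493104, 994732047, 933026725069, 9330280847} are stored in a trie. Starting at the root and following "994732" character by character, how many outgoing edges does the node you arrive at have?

The children of the "994732" node are the distinct next characters among strings starting with "994732".
Distinct next characters after "994732": 0.
That node has 1 child edge.

1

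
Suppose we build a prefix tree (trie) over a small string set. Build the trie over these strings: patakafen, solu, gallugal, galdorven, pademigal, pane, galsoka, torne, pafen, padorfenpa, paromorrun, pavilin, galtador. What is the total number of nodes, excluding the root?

73

Trace insertions, counting only characters that open a new branch:
  "patakafen" → 9 new (p, a, t, a, k, a, f, e, n)
  "solu" → 4 new (s, o, l, u)
  "gallugal" → 8 new (g, a, l, l, u, g, a, l)
  "galdorven" → prefix "gal" already present; 6 new (d, o, r, v, e, n)
  "pademigal" → prefix "pa" already present; 7 new (d, e, m, i, g, a, l)
  "pane" → prefix "pa" already present; 2 new (n, e)
  "galsoka" → prefix "gal" already present; 4 new (s, o, k, a)
  "torne" → 5 new (t, o, r, n, e)
  "pafen" → prefix "pa" already present; 3 new (f, e, n)
  "padorfenpa" → prefix "pad" already present; 7 new (o, r, f, e, n, p, a)
  "paromorrun" → prefix "pa" already present; 8 new (r, o, m, o, r, r, u, n)
  "pavilin" → prefix "pa" already present; 5 new (v, i, l, i, n)
  "galtador" → prefix "gal" already present; 5 new (t, a, d, o, r)
Total nodes = 9 + 4 + 8 + 6 + 7 + 2 + 4 + 5 + 3 + 7 + 8 + 5 + 5 = 73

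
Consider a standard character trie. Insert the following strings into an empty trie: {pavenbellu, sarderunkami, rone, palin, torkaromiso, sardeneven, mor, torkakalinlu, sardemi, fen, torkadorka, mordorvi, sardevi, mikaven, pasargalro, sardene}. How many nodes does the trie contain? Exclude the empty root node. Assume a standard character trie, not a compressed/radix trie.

Insert word by word; a character creates a node only if that edge doesn't already exist:
  "pavenbellu" → 10 new (p, a, v, e, n, b, e, l, l, u)
  "sarderunkami" → 12 new (s, a, r, d, e, r, u, n, k, a, m, i)
  "rone" → 4 new (r, o, n, e)
  "palin" → prefix "pa" already present; 3 new (l, i, n)
  "torkaromiso" → 11 new (t, o, r, k, a, r, o, m, i, s, o)
  "sardeneven" → prefix "sarde" already present; 5 new (n, e, v, e, n)
  "mor" → 3 new (m, o, r)
  "torkakalinlu" → prefix "torka" already present; 7 new (k, a, l, i, n, l, u)
  "sardemi" → prefix "sarde" already present; 2 new (m, i)
  "fen" → 3 new (f, e, n)
  "torkadorka" → prefix "torka" already present; 5 new (d, o, r, k, a)
  "mordorvi" → prefix "mor" already present; 5 new (d, o, r, v, i)
  "sardevi" → prefix "sarde" already present; 2 new (v, i)
  "mikaven" → prefix "m" already present; 6 new (i, k, a, v, e, n)
  "pasargalro" → prefix "pa" already present; 8 new (s, a, r, g, a, l, r, o)
  "sardene" → prefix "sardene" already present; 0 new (none)
Total nodes = 10 + 12 + 4 + 3 + 11 + 5 + 3 + 7 + 2 + 3 + 5 + 5 + 2 + 6 + 8 + 0 = 86

86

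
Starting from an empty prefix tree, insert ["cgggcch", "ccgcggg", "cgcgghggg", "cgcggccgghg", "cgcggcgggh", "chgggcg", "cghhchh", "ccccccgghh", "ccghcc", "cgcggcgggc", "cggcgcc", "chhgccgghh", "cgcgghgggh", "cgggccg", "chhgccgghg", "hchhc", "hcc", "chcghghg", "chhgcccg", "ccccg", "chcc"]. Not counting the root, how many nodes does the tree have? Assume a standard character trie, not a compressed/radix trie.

Insert word by word; a character creates a node only if that edge doesn't already exist:
  "cgggcch" → 7 new (c, g, g, g, c, c, h)
  "ccgcggg" → prefix "c" already present; 6 new (c, g, c, g, g, g)
  "cgcgghggg" → prefix "cg" already present; 7 new (c, g, g, h, g, g, g)
  "cgcggccgghg" → prefix "cgcgg" already present; 6 new (c, c, g, g, h, g)
  "cgcggcgggh" → prefix "cgcggc" already present; 4 new (g, g, g, h)
  "chgggcg" → prefix "c" already present; 6 new (h, g, g, g, c, g)
  "cghhchh" → prefix "cg" already present; 5 new (h, h, c, h, h)
  "ccccccgghh" → prefix "cc" already present; 8 new (c, c, c, c, g, g, h, h)
  "ccghcc" → prefix "ccg" already present; 3 new (h, c, c)
  "cgcggcgggc" → prefix "cgcggcggg" already present; 1 new (c)
  "cggcgcc" → prefix "cgg" already present; 4 new (c, g, c, c)
  "chhgccgghh" → prefix "ch" already present; 8 new (h, g, c, c, g, g, h, h)
  "cgcgghgggh" → prefix "cgcgghggg" already present; 1 new (h)
  "cgggccg" → prefix "cgggcc" already present; 1 new (g)
  "chhgccgghg" → prefix "chhgccggh" already present; 1 new (g)
  "hchhc" → 5 new (h, c, h, h, c)
  "hcc" → prefix "hc" already present; 1 new (c)
  "chcghghg" → prefix "ch" already present; 6 new (c, g, h, g, h, g)
  "chhgcccg" → prefix "chhgcc" already present; 2 new (c, g)
  "ccccg" → prefix "cccc" already present; 1 new (g)
  "chcc" → prefix "chc" already present; 1 new (c)
Total nodes = 7 + 6 + 7 + 6 + 4 + 6 + 5 + 8 + 3 + 1 + 4 + 8 + 1 + 1 + 1 + 5 + 1 + 6 + 2 + 1 + 1 = 84

84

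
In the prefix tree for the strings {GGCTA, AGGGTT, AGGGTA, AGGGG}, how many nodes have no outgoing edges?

4

A leaf is a node with no children — equivalently, the end of a word that is not a proper prefix of any other stored word.
Those words: "AGGGG", "AGGGTA", "AGGGTT", "GGCTA"
Leaf count: 4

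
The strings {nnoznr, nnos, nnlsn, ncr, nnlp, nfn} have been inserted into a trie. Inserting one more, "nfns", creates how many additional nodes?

1

"nfn" is already a path in the trie; the remaining "s" must be added.
So 4 − 3 = 1 new nodes.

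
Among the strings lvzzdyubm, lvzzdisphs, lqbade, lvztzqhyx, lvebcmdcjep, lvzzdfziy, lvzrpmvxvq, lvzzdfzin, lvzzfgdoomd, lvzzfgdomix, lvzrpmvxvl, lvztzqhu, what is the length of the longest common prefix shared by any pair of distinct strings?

Look for the deepest trie node that still has at least two words in its subtree.
e.g. "lvzrpmvxvl" and "lvzrpmvxvq" share the prefix "lvzrpmvxv" of length 9; no pair shares a longer one.
Longest shared-prefix length: 9

9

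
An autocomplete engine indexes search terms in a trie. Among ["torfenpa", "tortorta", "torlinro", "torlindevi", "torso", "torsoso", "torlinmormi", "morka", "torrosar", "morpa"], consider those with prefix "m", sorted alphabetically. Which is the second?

morpa

Filter for "m…" and sort: "morka", "morpa"
Position 2: morpa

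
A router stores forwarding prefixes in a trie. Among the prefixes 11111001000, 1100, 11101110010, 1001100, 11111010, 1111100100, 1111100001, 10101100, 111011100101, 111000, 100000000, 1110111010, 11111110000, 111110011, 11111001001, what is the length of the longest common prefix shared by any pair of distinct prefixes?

Equivalently: take the maximum, over all pairs, of their longest common prefix length.
"11101110010" and "111011100101" agree on "11101110010" (11 characters) before diverging; nothing deeper is shared.
Longest shared-prefix length: 11

11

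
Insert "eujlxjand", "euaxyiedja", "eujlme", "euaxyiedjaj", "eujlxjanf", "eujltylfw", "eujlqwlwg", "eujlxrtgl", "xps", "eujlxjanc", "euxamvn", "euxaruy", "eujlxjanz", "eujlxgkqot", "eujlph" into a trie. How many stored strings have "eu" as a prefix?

Traverse to the node for "eu", then collect every word in that subtree.
Matches: "euaxyiedja", "euaxyiedjaj", "eujlme", "eujlph", "eujlqwlwg", "eujltylfw", "eujlxgkqot", "eujlxjanc", "eujlxjand", "eujlxjanf", "eujlxjanz", "eujlxrtgl", "euxamvn", "euxaruy"
Count: 14

14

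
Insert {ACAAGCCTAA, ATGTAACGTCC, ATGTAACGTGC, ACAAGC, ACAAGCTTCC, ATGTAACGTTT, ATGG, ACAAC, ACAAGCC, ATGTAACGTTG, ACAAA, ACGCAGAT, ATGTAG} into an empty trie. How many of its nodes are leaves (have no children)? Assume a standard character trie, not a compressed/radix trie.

A leaf is a node with no children — equivalently, the end of a word that is not a proper prefix of any other stored word.
Those words: "ACAAA", "ACAAC", "ACAAGCCTAA", "ACAAGCTTCC", "ACGCAGAT", "ATGG", "ATGTAACGTCC", "ATGTAACGTGC", "ATGTAACGTTG", "ATGTAACGTTT", "ATGTAG"
Leaf count: 11

11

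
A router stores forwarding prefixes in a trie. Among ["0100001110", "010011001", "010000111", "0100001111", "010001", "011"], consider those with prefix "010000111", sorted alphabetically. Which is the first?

DFS of the "010000111" subtree visits, in order: "010000111", "0100001110", "0100001111"
Position 1: 010000111

010000111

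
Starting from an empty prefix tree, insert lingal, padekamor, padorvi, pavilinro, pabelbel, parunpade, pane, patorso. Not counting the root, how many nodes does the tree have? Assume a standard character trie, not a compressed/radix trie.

Count nodes per top-level branch (shared prefixes stored once):
  'l'-branch (lingal): 6 nodes
  'p'-branch (pabelbel, padekamor, padorvi, pane, parunpade, patorso, pavilinro): 40 nodes
Sum: 46

46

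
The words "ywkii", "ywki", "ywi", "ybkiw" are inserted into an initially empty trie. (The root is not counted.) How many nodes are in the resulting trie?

10

Count nodes per top-level branch (shared prefixes stored once):
  'y'-branch (ybkiw, ywi, ywki, ywkii): 10 nodes
Sum: 10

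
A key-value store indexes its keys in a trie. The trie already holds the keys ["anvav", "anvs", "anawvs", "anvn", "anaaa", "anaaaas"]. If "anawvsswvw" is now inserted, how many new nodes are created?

4

Walking "anawvsswvw" from the root, the first 6 characters ("anawvs") follow existing edges; "s" is the first miss.
So 10 − 6 = 4 new nodes.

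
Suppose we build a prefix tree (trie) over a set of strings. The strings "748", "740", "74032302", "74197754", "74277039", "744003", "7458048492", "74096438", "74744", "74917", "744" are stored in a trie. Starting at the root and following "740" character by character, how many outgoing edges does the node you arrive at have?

Follow the path "740" to its node, then look at its outgoing edges.
Distinct next characters after "740": 3, 9.
That node has 2 child edges.

2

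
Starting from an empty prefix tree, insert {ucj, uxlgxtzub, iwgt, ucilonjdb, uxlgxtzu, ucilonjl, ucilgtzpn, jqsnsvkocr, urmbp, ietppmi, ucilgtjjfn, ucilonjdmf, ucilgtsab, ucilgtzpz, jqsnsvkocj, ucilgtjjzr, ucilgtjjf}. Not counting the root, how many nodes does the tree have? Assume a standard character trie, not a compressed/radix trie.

For each word, the new-node count is its length minus the longest prefix already in the trie:
  "ucj" → 3 new (u, c, j)
  "uxlgxtzub" → prefix "u" already present; 8 new (x, l, g, x, t, z, u, b)
  "iwgt" → 4 new (i, w, g, t)
  "ucilonjdb" → prefix "uc" already present; 7 new (i, l, o, n, j, d, b)
  "uxlgxtzu" → prefix "uxlgxtzu" already present; 0 new (none)
  "ucilonjl" → prefix "ucilonj" already present; 1 new (l)
  "ucilgtzpn" → prefix "ucil" already present; 5 new (g, t, z, p, n)
  "jqsnsvkocr" → 10 new (j, q, s, n, s, v, k, o, c, r)
  "urmbp" → prefix "u" already present; 4 new (r, m, b, p)
  "ietppmi" → prefix "i" already present; 6 new (e, t, p, p, m, i)
  "ucilgtjjfn" → prefix "ucilgt" already present; 4 new (j, j, f, n)
  "ucilonjdmf" → prefix "ucilonjd" already present; 2 new (m, f)
  "ucilgtsab" → prefix "ucilgt" already present; 3 new (s, a, b)
  "ucilgtzpz" → prefix "ucilgtzp" already present; 1 new (z)
  "jqsnsvkocj" → prefix "jqsnsvkoc" already present; 1 new (j)
  "ucilgtjjzr" → prefix "ucilgtjj" already present; 2 new (z, r)
  "ucilgtjjf" → prefix "ucilgtjjf" already present; 0 new (none)
Total nodes = 3 + 8 + 4 + 7 + 0 + 1 + 5 + 10 + 4 + 6 + 4 + 2 + 3 + 1 + 1 + 2 + 0 = 61

61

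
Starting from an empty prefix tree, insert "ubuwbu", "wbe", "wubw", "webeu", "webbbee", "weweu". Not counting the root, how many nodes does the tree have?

23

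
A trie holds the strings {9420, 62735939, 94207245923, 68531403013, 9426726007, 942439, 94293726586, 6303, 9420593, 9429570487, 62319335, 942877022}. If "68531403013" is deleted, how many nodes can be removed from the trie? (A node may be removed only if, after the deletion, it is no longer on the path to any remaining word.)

A node on "68531403013"'s path can go only if nothing else ends at it or branches off below it.
The suffix "8531403013" (10 nodes) is used only by "68531403013"; the node for "6" still has the child "2", so pruning stops there.
Nodes removed: 10

10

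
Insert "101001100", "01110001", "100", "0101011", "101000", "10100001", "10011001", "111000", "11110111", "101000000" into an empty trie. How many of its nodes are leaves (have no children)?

8

Leaves are exactly the stored words that no other stored word extends.
Those words: "0101011", "01110001", "10011001", "101000000", "10100001", "101001100", "111000", "11110111"
Leaf count: 8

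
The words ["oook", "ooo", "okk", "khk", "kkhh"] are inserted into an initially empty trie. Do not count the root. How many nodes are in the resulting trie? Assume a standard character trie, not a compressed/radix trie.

Trie structure (* marks end of a word):
(root)
├─ k
│  ├─ h
│  │  └─ k *
│  └─ k
│     └─ h
│        └─ h *
└─ o
   ├─ k
   │  └─ k *
   └─ o
      └─ o *
         └─ k *
Counting every labelled node above: 12.

12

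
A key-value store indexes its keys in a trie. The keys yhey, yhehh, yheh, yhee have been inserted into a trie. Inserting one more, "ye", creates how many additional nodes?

"y" is already a path in the trie; the remaining "e" must be added.
New nodes needed: |"ye"| − 1 = 2 − 1 = 1.

1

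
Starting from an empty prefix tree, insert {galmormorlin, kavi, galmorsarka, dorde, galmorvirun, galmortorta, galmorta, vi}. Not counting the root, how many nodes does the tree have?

Trie structure (* marks end of a word):
(root)
├─ d
│  └─ o
│     └─ r
│        └─ d
│           └─ e *
├─ g
│  └─ a
│     └─ l
│        └─ m
│           └─ o
│              └─ r
│                 ├─ m
│                 │  └─ o
│                 │     └─ r
│                 │        └─ l
│                 │           └─ i
│                 │              └─ n *
│                 ├─ s
│                 │  └─ a
│                 │     └─ r
│                 │        └─ k
│                 │           └─ a *
│                 ├─ t
│                 │  ├─ a *
│                 │  └─ o
│                 │     └─ r
│                 │        └─ t
│                 │           └─ a *
│                 └─ v
│                    └─ i
│                       └─ r
│                          └─ u
│                             └─ n *
├─ k
│  └─ a
│     └─ v
│        └─ i *
└─ v
   └─ i *
Counting every labelled node above: 39.

39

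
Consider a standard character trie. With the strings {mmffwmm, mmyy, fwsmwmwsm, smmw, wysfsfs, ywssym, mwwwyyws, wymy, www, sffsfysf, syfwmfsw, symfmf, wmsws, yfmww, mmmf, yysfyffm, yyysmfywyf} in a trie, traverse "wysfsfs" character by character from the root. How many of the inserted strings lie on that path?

1

Traverse "wysfsfs" character by character; count nodes along the way that are marked as word ends.
Prefixes of the query that are stored words: "wysfsfs"
Count: 1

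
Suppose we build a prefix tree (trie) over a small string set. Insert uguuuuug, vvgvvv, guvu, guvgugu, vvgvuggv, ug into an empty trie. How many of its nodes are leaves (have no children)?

Leaves are exactly the stored words that no other stored word extends.
Those words: "guvgugu", "guvu", "uguuuuug", "vvgvuggv", "vvgvvv"
Leaf count: 5

5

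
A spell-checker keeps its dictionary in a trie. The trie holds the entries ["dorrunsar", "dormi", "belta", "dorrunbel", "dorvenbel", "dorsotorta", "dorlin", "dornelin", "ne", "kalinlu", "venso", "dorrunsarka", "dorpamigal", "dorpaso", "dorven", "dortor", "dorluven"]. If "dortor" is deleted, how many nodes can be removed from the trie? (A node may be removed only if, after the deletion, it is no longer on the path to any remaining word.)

Walk "dortor" from the leaf back toward the root, removing each node that no remaining word uses.
The suffix "tor" (3 nodes) is used only by "dortor"; the node for "dor" still has the child "r", so pruning stops there.
Nodes removed: 3

3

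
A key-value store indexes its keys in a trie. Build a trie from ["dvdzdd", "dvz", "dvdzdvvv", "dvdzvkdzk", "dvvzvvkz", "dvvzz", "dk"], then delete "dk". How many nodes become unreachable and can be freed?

A node on "dk"'s path can go only if nothing else ends at it or branches off below it.
The suffix "k" (1 node) is used only by "dk"; the node for "d" still has the child "v", so pruning stops there.
Nodes removed: 1

1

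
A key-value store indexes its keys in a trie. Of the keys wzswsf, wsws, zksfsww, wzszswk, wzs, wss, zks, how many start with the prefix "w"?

5

Traverse to the node for "w", then collect every word in that subtree.
Matches: "wss", "wsws", "wzs", "wzswsf", "wzszswk"
Count: 5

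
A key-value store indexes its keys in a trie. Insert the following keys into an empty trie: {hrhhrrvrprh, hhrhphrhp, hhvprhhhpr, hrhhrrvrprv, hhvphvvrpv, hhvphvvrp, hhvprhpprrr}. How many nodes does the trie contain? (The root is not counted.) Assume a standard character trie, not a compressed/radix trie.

For each word, the new-node count is its length minus the longest prefix already in the trie:
  "hrhhrrvrprh" → 11 new (h, r, h, h, r, r, v, r, p, r, h)
  "hhrhphrhp" → prefix "h" already present; 8 new (h, r, h, p, h, r, h, p)
  "hhvprhhhpr" → prefix "hh" already present; 8 new (v, p, r, h, h, h, p, r)
  "hrhhrrvrprv" → prefix "hrhhrrvrpr" already present; 1 new (v)
  "hhvphvvrpv" → prefix "hhvp" already present; 6 new (h, v, v, r, p, v)
  "hhvphvvrp" → prefix "hhvphvvrp" already present; 0 new (none)
  "hhvprhpprrr" → prefix "hhvprh" already present; 5 new (p, p, r, r, r)
Total nodes = 11 + 8 + 8 + 1 + 6 + 0 + 5 = 39

39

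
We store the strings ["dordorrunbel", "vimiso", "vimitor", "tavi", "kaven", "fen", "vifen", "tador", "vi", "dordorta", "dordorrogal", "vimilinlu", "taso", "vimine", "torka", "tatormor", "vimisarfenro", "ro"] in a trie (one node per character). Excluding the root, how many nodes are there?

73

Trace insertions, counting only characters that open a new branch:
  "dordorrunbel" → 12 new (d, o, r, d, o, r, r, u, n, b, e, l)
  "vimiso" → 6 new (v, i, m, i, s, o)
  "vimitor" → prefix "vimi" already present; 3 new (t, o, r)
  "tavi" → 4 new (t, a, v, i)
  "kaven" → 5 new (k, a, v, e, n)
  "fen" → 3 new (f, e, n)
  "vifen" → prefix "vi" already present; 3 new (f, e, n)
  "tador" → prefix "ta" already present; 3 new (d, o, r)
  "vi" → prefix "vi" already present; 0 new (none)
  "dordorta" → prefix "dordor" already present; 2 new (t, a)
  "dordorrogal" → prefix "dordorr" already present; 4 new (o, g, a, l)
  "vimilinlu" → prefix "vimi" already present; 5 new (l, i, n, l, u)
  "taso" → prefix "ta" already present; 2 new (s, o)
  "vimine" → prefix "vimi" already present; 2 new (n, e)
  "torka" → prefix "t" already present; 4 new (o, r, k, a)
  "tatormor" → prefix "ta" already present; 6 new (t, o, r, m, o, r)
  "vimisarfenro" → prefix "vimis" already present; 7 new (a, r, f, e, n, r, o)
  "ro" → 2 new (r, o)
Total nodes = 12 + 6 + 3 + 4 + 5 + 3 + 3 + 3 + 0 + 2 + 4 + 5 + 2 + 2 + 4 + 6 + 7 + 2 = 73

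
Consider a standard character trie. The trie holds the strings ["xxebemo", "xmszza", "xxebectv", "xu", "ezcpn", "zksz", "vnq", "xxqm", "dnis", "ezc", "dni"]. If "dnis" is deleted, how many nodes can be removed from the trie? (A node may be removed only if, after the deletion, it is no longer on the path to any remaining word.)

After clearing the end-marker at "dnis", prune upward until reaching a node still needed by another word.
The suffix "s" (1 node) is used only by "dnis"; "dni" is itself a stored word, so pruning stops there.
Nodes removed: 1

1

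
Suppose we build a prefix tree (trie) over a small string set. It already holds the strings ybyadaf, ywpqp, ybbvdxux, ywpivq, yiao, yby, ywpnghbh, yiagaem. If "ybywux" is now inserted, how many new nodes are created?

3

"yby" is already a path in the trie; the remaining "wux" must be added.
Each of the 3 remaining characters creates one node.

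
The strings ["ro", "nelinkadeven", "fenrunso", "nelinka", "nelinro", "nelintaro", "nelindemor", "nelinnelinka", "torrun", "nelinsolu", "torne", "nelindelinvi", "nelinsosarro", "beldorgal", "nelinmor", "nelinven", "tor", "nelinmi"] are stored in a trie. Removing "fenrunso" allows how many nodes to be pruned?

8

Walk "fenrunso" from the leaf back toward the root, removing each node that no remaining word uses.
No other word shares any prefix with "fenrunso", so all 8 of its nodes go.
Nodes removed: 8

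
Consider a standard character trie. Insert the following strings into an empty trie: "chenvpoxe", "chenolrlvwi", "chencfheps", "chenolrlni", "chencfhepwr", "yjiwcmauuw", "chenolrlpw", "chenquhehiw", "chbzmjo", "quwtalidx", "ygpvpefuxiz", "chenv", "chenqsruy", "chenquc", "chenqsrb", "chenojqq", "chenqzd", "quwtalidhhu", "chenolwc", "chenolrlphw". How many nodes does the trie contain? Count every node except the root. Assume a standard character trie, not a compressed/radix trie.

Count nodes per top-level branch (shared prefixes stored once):
  'c'-branch (chbzmjo, chencfheps, chencfhepwr, chenojqq, chenolrlni, chenolrlphw, chenolrlpw, chenolrlvwi, chenolwc, chenqsrb, chenqsruy, chenquc, chenquhehiw, chenqzd, chenv, chenvpoxe): 55 nodes
  'q'-branch (quwtalidhhu, quwtalidx): 12 nodes
  'y'-branch (ygpvpefuxiz, yjiwcmauuw): 20 nodes
Sum: 87

87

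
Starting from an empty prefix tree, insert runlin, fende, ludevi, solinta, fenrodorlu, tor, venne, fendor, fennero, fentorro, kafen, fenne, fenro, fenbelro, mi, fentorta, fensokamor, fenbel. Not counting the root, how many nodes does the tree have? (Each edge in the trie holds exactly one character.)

For each word, the new-node count is its length minus the longest prefix already in the trie:
  "runlin" → 6 new (r, u, n, l, i, n)
  "fende" → 5 new (f, e, n, d, e)
  "ludevi" → 6 new (l, u, d, e, v, i)
  "solinta" → 7 new (s, o, l, i, n, t, a)
  "fenrodorlu" → prefix "fen" already present; 7 new (r, o, d, o, r, l, u)
  "tor" → 3 new (t, o, r)
  "venne" → 5 new (v, e, n, n, e)
  "fendor" → prefix "fend" already present; 2 new (o, r)
  "fennero" → prefix "fen" already present; 4 new (n, e, r, o)
  "fentorro" → prefix "fen" already present; 5 new (t, o, r, r, o)
  "kafen" → 5 new (k, a, f, e, n)
  "fenne" → prefix "fenne" already present; 0 new (none)
  "fenro" → prefix "fenro" already present; 0 new (none)
  "fenbelro" → prefix "fen" already present; 5 new (b, e, l, r, o)
  "mi" → 2 new (m, i)
  "fentorta" → prefix "fentor" already present; 2 new (t, a)
  "fensokamor" → prefix "fen" already present; 7 new (s, o, k, a, m, o, r)
  "fenbel" → prefix "fenbel" already present; 0 new (none)
Total nodes = 6 + 5 + 6 + 7 + 7 + 3 + 5 + 2 + 4 + 5 + 5 + 0 + 0 + 5 + 2 + 2 + 7 + 0 = 71

71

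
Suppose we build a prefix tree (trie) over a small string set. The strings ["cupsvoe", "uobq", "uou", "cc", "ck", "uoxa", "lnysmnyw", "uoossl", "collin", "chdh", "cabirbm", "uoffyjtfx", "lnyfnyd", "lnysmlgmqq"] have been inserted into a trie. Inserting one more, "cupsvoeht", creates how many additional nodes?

The longest prefix of "cupsvoeht" already in the trie is "cupsvoe" (length 7).
New nodes needed: |"cupsvoeht"| − 7 = 9 − 7 = 2.

2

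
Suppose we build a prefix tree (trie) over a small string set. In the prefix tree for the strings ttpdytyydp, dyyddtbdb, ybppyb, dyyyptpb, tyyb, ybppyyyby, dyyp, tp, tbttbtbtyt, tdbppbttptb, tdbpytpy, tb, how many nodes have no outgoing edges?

11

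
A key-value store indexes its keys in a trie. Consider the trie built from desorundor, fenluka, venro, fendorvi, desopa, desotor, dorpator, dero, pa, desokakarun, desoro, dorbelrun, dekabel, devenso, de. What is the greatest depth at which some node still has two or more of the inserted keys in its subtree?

5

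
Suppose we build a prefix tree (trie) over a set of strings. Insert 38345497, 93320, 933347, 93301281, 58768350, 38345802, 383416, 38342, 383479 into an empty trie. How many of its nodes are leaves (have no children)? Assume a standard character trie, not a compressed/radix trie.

9

Leaves are exactly the stored words that no other stored word extends.
Those words: "383416", "38342", "38345497", "38345802", "383479", "58768350", "93301281", "93320", "933347"
Leaf count: 9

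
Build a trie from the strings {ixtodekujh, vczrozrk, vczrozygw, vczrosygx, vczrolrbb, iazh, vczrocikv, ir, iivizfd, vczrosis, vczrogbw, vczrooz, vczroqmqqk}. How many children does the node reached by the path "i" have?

4

Follow the path "i" to its node, then look at its outgoing edges.
Characters that immediately follow "i" among the stored strings: {a, i, r, x}.
That node has 4 child edges.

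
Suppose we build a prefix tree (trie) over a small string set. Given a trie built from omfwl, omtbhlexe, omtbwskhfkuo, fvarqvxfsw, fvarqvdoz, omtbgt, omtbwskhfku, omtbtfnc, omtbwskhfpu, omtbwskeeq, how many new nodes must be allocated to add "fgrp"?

"f" is already a path in the trie; the remaining "grp" must be added.
New nodes needed: |"fgrp"| − 1 = 4 − 1 = 3.

3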